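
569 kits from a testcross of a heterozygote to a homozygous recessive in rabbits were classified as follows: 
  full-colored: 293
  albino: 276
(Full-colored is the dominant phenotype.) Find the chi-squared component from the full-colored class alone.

0.254

A testcross of a heterozygote (Aa × aa) gives a 1:1 phenotypic ratio.
Under the 1:1 hypothesis (Σ ratio = 2, N = 569):
  full-colored: 569 × 1/2 = 284.5
  albino: 569 × 1/2 = 284.5
Contribution of full-colored: (293 − 284.5)² / 284.5 = 0.2540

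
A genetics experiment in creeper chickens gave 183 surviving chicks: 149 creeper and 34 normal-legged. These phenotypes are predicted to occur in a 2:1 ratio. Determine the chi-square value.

17.926

Under the 2:1 hypothesis (Σ ratio = 3, N = 183):
  creeper: 183 × 2/3 = 122
  normal-legged: 183 × 1/3 = 61
χ² = Σ (O − E)² / E
  creeper: (149 − 122)² / 122 = 5.9754
  normal-legged: (34 − 61)² / 61 = 11.9508
χ² = 5.9754 + 11.9508 = 17.9262 ≈ 17.926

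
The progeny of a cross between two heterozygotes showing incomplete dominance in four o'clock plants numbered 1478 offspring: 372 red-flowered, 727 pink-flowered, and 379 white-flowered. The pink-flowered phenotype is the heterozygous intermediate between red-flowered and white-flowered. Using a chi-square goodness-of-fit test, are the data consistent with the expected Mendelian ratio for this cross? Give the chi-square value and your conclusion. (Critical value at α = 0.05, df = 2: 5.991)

0.456; consistent

With incomplete dominance, a heterozygote × heterozygote cross gives a 1:2:1 phenotypic ratio.
Under the 1:2:1 hypothesis (Σ ratio = 4, N = 1478):
  red-flowered: 1478 × 1/4 = 369.5
  pink-flowered: 1478 × 2/4 = 739
  white-flowered: 1478 × 1/4 = 369.5
χ² = Σ (O − E)² / E
  red-flowered: (372 − 369.5)² / 369.5 = 0.0169
  pink-flowered: (727 − 739)² / 739 = 0.1949
  white-flowered: (379 − 369.5)² / 369.5 = 0.2442
χ² = 0.0169 + 0.1949 + 0.2442 = 0.456
Degrees of freedom = 3 − 1 = 2; critical value at α = 0.05 is 5.991.
Since 0.456 < 5.991, we fail to reject the null hypothesis — the data are consistent with the 1:2:1 ratio.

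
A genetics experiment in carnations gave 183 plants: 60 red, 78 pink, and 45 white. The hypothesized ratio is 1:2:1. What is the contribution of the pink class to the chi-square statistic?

1.992

Under the 1:2:1 hypothesis (Σ ratio = 4, N = 183):
  red: 183 × 1/4 = 45.75
  pink: 183 × 2/4 = 91.5
  white: 183 × 1/4 = 45.75
Contribution of pink: (78 − 91.5)² / 91.5 = 1.9918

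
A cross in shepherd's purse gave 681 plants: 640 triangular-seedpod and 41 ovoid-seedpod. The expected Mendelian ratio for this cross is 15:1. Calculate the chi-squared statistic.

0.061

Total ratio parts = 16. Expected numbers out of 681:
  triangular-seedpod: 681 × 15/16 = 638.4375
  ovoid-seedpod: 681 × 1/16 = 42.5625
χ² = Σ (O − E)² / E
  triangular-seedpod: (640 − 638.4375)² / 638.4375 = 0.0038
  ovoid-seedpod: (41 − 42.5625)² / 42.5625 = 0.0574
χ² = 0.0038 + 0.0574 = 0.0612 ≈ 0.061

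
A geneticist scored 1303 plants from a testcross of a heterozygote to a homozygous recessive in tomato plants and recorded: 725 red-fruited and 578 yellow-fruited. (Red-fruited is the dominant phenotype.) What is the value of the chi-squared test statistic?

A testcross of a heterozygote (Aa × aa) gives a 1:1 phenotypic ratio.
The 1:1 ratio has 2 parts, so with N = 1303 the expected counts are:
  red-fruited: 1303 × 1/2 = 651.5
  yellow-fruited: 1303 × 1/2 = 651.5
χ² = Σ (O − E)² / E
  red-fruited: (725 − 651.5)² / 651.5 = 8.2920
  yellow-fruited: (578 − 651.5)² / 651.5 = 8.2920
χ² = 8.2920 + 8.2920 = 16.584

16.584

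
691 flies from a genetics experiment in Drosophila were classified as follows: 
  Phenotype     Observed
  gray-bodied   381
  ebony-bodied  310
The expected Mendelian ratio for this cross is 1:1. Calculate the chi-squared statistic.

Expected counts for N = 691 under a 1:1 ratio (total parts = 2):
  gray-bodied: 691 × 1/2 = 345.5
  ebony-bodied: 691 × 1/2 = 345.5
χ² = Σ (O − E)² / E
  gray-bodied: (381 − 345.5)² / 345.5 = 3.6476
  ebony-bodied: (310 − 345.5)² / 345.5 = 3.6476
χ² = 3.6476 + 3.6476 = 7.2952 ≈ 7.295

7.295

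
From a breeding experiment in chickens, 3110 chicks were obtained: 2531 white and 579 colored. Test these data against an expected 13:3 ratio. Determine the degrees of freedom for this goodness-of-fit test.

1

A goodness-of-fit test with 2 phenotype classes has df = 2 − 1 = 1.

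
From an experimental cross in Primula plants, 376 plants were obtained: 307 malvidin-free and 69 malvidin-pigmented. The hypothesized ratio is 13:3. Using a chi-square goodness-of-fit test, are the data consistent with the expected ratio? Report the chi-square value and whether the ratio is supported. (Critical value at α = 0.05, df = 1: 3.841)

0.039; consistent

The 13:3 ratio has 16 parts, so with N = 376 the expected counts are:
  malvidin-free: 376 × 13/16 = 305.5
  malvidin-pigmented: 376 × 3/16 = 70.5
χ² = Σ (O − E)² / E
  malvidin-free: (307 − 305.5)² / 305.5 = 0.0074
  malvidin-pigmented: (69 − 70.5)² / 70.5 = 0.0319
χ² = 0.0074 + 0.0319 = 0.0393 ≈ 0.039
Degrees of freedom = 2 − 1 = 1; critical value at α = 0.05 is 3.841.
Since 0.039 < 3.841, we fail to reject the null hypothesis — the data are consistent with the 13:3 ratio.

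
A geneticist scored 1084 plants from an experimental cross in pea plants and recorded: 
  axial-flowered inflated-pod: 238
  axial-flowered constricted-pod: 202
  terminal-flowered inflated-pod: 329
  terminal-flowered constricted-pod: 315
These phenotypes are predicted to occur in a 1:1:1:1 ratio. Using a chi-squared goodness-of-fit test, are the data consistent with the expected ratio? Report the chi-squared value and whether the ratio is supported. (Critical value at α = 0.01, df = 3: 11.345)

Total ratio parts = 4. Expected numbers out of 1084:
  axial-flowered inflated-pod: 1084 × 1/4 = 271
  axial-flowered constricted-pod: 1084 × 1/4 = 271
  terminal-flowered inflated-pod: 1084 × 1/4 = 271
  terminal-flowered constricted-pod: 1084 × 1/4 = 271
χ² = Σ (O − E)² / E
  axial-flowered inflated-pod: (238 − 271)² / 271 = 4.0185
  axial-flowered constricted-pod: (202 − 271)² / 271 = 17.5683
  terminal-flowered inflated-pod: (329 − 271)² / 271 = 12.4133
  terminal-flowered constricted-pod: (315 − 271)² / 271 = 7.1439
χ² = 4.0185 + 17.5683 + 12.4133 + 7.1439 = 41.144
Degrees of freedom = 4 − 1 = 3; critical value at α = 0.01 is 11.345.
Since 41.144 > 11.345, we reject the null hypothesis — the data do not fit the 1:1:1:1 ratio.

41.144; not consistent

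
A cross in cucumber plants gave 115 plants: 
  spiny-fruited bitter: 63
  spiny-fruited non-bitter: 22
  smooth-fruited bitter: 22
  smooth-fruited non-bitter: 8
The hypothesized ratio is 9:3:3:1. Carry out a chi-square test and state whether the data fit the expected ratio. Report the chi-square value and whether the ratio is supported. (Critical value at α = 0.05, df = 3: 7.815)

0.154; consistent

Total ratio parts = 16. Expected numbers out of 115:
  spiny-fruited bitter: 115 × 9/16 = 64.6875
  spiny-fruited non-bitter: 115 × 3/16 = 21.5625
  smooth-fruited bitter: 115 × 3/16 = 21.5625
  smooth-fruited non-bitter: 115 × 1/16 = 7.1875
χ² = Σ (O − E)² / E
  spiny-fruited bitter: (63 − 64.6875)² / 64.6875 = 0.0440
  spiny-fruited non-bitter: (22 − 21.5625)² / 21.5625 = 0.0089
  smooth-fruited bitter: (22 − 21.5625)² / 21.5625 = 0.0089
  smooth-fruited non-bitter: (8 − 7.1875)² / 7.1875 = 0.0918
χ² = 0.0440 + 0.0089 + 0.0089 + 0.0918 = 0.1536 ≈ 0.154
Degrees of freedom = 4 − 1 = 3; critical value at α = 0.05 is 7.815.
Since 0.154 < 7.815, we fail to reject the null hypothesis — the data are consistent with the 9:3:3:1 ratio.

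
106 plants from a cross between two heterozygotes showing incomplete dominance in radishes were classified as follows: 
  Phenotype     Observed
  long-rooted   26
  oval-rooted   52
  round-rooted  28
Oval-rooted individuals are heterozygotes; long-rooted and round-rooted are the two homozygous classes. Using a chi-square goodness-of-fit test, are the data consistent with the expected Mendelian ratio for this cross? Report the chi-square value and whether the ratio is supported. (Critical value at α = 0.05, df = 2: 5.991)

With incomplete dominance, a heterozygote × heterozygote cross gives a 1:2:1 phenotypic ratio.
Expected counts for N = 106 under a 1:2:1 ratio (total parts = 4):
  long-rooted: 106 × 1/4 = 26.5
  oval-rooted: 106 × 2/4 = 53
  round-rooted: 106 × 1/4 = 26.5
χ² = Σ (O − E)² / E
  long-rooted: (26 − 26.5)² / 26.5 = 0.0094
  oval-rooted: (52 − 53)² / 53 = 0.0189
  round-rooted: (28 − 26.5)² / 26.5 = 0.0849
χ² = 0.0094 + 0.0189 + 0.0849 = 0.1132 ≈ 0.113
Degrees of freedom = 3 − 1 = 2; critical value at α = 0.05 is 5.991.
Since 0.113 < 5.991, we fail to reject the null hypothesis — the data are consistent with the 1:2:1 ratio.

0.113; consistent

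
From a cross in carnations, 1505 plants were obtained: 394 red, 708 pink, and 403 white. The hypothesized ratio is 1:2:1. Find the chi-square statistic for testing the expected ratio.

5.371

Total ratio parts = 4. Expected numbers out of 1505:
  red: 1505 × 1/4 = 376.25
  pink: 1505 × 2/4 = 752.5
  white: 1505 × 1/4 = 376.25
χ² = Σ (O − E)² / E
  red: (394 − 376.25)² / 376.25 = 0.8374
  pink: (708 − 752.5)² / 752.5 = 2.6316
  white: (403 − 376.25)² / 376.25 = 1.9018
χ² = 0.8374 + 2.6316 + 1.9018 = 5.3708 ≈ 5.371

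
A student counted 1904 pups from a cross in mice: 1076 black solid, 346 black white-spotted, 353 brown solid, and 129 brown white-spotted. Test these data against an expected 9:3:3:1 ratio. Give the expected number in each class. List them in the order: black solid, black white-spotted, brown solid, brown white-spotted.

Under the 9:3:3:1 hypothesis (Σ ratio = 16, N = 1904):
  black solid: 1904 × 9/16 = 1071
  black white-spotted: 1904 × 3/16 = 357
  brown solid: 1904 × 3/16 = 357
  brown white-spotted: 1904 × 1/16 = 119

1071, 357, 357, 119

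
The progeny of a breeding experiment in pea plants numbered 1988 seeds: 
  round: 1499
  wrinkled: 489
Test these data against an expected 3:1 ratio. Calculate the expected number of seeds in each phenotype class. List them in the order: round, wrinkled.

Under the 3:1 hypothesis (Σ ratio = 4, N = 1988):
  round: 1988 × 3/4 = 1491
  wrinkled: 1988 × 1/4 = 497

1491, 497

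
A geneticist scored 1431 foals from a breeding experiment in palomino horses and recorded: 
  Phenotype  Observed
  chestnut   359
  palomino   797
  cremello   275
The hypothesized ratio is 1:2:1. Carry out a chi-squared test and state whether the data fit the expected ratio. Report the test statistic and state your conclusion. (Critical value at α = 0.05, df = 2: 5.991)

28.428; not consistent

Under the 1:2:1 hypothesis (Σ ratio = 4, N = 1431):
  chestnut: 1431 × 1/4 = 357.75
  palomino: 1431 × 2/4 = 715.5
  cremello: 1431 × 1/4 = 357.75
χ² = Σ (O − E)² / E
  chestnut: (359 − 357.75)² / 357.75 = 0.0044
  palomino: (797 − 715.5)² / 715.5 = 9.2834
  cremello: (275 − 357.75)² / 357.75 = 19.1406
χ² = 0.0044 + 9.2834 + 19.1406 = 28.4284 ≈ 28.428
Degrees of freedom = 3 − 1 = 2; critical value at α = 0.05 is 5.991.
Since 28.428 > 5.991, we reject the null hypothesis — the data do not fit the 1:2:1 ratio.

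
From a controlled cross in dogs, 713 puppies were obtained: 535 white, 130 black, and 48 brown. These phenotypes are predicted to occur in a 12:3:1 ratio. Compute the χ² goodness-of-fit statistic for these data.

The 12:3:1 ratio has 16 parts, so with N = 713 the expected counts are:
  white: 713 × 12/16 = 534.75
  black: 713 × 3/16 = 133.6875
  brown: 713 × 1/16 = 44.5625
χ² = Σ (O − E)² / E
  white: (535 − 534.75)² / 534.75 = 0.0001
  black: (130 − 133.6875)² / 133.6875 = 0.1017
  brown: (48 − 44.5625)² / 44.5625 = 0.2652
χ² = 0.0001 + 0.1017 + 0.2652 = 0.367

0.367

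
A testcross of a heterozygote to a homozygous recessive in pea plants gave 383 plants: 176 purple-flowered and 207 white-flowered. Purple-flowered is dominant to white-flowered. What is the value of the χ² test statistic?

2.509

A testcross of a heterozygote (Aa × aa) gives a 1:1 phenotypic ratio.
Total ratio parts = 2. Expected numbers out of 383:
  purple-flowered: 383 × 1/2 = 191.5
  white-flowered: 383 × 1/2 = 191.5
χ² = Σ (O − E)² / E
  purple-flowered: (176 − 191.5)² / 191.5 = 1.2546
  white-flowered: (207 − 191.5)² / 191.5 = 1.2546
χ² = 1.2546 + 1.2546 = 2.5092 ≈ 2.509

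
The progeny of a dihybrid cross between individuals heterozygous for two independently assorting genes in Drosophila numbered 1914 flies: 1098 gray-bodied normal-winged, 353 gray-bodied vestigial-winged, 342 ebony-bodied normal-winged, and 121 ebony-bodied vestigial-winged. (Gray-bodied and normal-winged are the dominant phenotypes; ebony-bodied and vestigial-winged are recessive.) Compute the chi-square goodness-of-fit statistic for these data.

1.330

A dihybrid F₂ with independent assortment and complete dominance at both loci gives a 9:3:3:1 phenotypic ratio.
Expected counts for N = 1914 under a 9:3:3:1 ratio (total parts = 16):
  gray-bodied normal-winged: 1914 × 9/16 = 1076.625
  gray-bodied vestigial-winged: 1914 × 3/16 = 358.875
  ebony-bodied normal-winged: 1914 × 3/16 = 358.875
  ebony-bodied vestigial-winged: 1914 × 1/16 = 119.625
χ² = Σ (O − E)² / E
  gray-bodied normal-winged: (1098 − 1076.625)² / 1076.625 = 0.4244
  gray-bodied vestigial-winged: (353 − 358.875)² / 358.875 = 0.0962
  ebony-bodied normal-winged: (342 − 358.875)² / 358.875 = 0.7935
  ebony-bodied vestigial-winged: (121 − 119.625)² / 119.625 = 0.0158
χ² = 0.4244 + 0.0962 + 0.7935 + 0.0158 = 1.3299 ≈ 1.330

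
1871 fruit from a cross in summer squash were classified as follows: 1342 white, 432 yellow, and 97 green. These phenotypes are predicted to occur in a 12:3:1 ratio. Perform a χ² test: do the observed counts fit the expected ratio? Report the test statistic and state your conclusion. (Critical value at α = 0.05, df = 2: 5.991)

Expected counts for N = 1871 under a 12:3:1 ratio (total parts = 16):
  white: 1871 × 12/16 = 1403.25
  yellow: 1871 × 3/16 = 350.8125
  green: 1871 × 1/16 = 116.9375
χ² = Σ (O − E)² / E
  white: (1342 − 1403.25)² / 1403.25 = 2.6735
  yellow: (432 − 350.8125)² / 350.8125 = 18.7890
  green: (97 − 116.9375)² / 116.9375 = 3.3993
χ² = 2.6735 + 18.7890 + 3.3993 = 24.8618 ≈ 24.862
Degrees of freedom = 3 − 1 = 2; critical value at α = 0.05 is 5.991.
Since 24.862 > 5.991, we reject the null hypothesis — the data do not fit the 12:3:1 ratio.

24.862; not consistent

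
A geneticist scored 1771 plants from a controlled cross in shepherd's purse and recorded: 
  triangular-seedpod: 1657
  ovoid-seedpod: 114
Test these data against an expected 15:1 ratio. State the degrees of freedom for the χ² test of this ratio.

1

A goodness-of-fit test with 2 phenotype classes has df = 2 − 1 = 1.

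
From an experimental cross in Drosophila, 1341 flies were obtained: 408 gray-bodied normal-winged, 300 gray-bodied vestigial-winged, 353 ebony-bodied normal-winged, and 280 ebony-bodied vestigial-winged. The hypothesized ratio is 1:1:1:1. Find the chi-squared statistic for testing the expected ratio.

Expected counts for N = 1341 under a 1:1:1:1 ratio (total parts = 4):
  gray-bodied normal-winged: 1341 × 1/4 = 335.25
  gray-bodied vestigial-winged: 1341 × 1/4 = 335.25
  ebony-bodied normal-winged: 1341 × 1/4 = 335.25
  ebony-bodied vestigial-winged: 1341 × 1/4 = 335.25
χ² = Σ (O − E)² / E
  gray-bodied normal-winged: (408 − 335.25)² / 335.25 = 15.7869
  gray-bodied vestigial-winged: (300 − 335.25)² / 335.25 = 3.7064
  ebony-bodied normal-winged: (353 − 335.25)² / 335.25 = 0.9398
  ebony-bodied vestigial-winged: (280 − 335.25)² / 335.25 = 9.1053
χ² = 15.7869 + 3.7064 + 0.9398 + 9.1053 = 29.5384 ≈ 29.538

29.538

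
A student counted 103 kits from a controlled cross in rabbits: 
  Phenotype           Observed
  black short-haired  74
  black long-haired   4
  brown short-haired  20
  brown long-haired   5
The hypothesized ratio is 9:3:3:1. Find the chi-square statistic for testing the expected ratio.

16.940

Expected counts for N = 103 under a 9:3:3:1 ratio (total parts = 16):
  black short-haired: 103 × 9/16 = 57.9375
  black long-haired: 103 × 3/16 = 19.3125
  brown short-haired: 103 × 3/16 = 19.3125
  brown long-haired: 103 × 1/16 = 6.4375
χ² = Σ (O − E)² / E
  black short-haired: (74 − 57.9375)² / 57.9375 = 4.4531
  black long-haired: (4 − 19.3125)² / 19.3125 = 12.1410
  brown short-haired: (20 − 19.3125)² / 19.3125 = 0.0245
  brown long-haired: (5 − 6.4375)² / 6.4375 = 0.3210
χ² = 4.4531 + 12.1410 + 0.0245 + 0.3210 = 16.9396 ≈ 16.940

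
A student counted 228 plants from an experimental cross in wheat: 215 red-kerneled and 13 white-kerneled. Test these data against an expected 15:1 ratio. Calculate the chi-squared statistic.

0.117

Under the 15:1 hypothesis (Σ ratio = 16, N = 228):
  red-kerneled: 228 × 15/16 = 213.75
  white-kerneled: 228 × 1/16 = 14.25
χ² = Σ (O − E)² / E
  red-kerneled: (215 − 213.75)² / 213.75 = 0.0073
  white-kerneled: (13 − 14.25)² / 14.25 = 0.1096
χ² = 0.0073 + 0.1096 = 0.1169 ≈ 0.117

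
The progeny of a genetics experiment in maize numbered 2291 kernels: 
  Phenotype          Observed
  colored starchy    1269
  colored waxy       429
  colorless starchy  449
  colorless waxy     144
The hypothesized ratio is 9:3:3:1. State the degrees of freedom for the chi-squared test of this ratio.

3

A goodness-of-fit test with 4 phenotype classes has df = 4 − 1 = 3.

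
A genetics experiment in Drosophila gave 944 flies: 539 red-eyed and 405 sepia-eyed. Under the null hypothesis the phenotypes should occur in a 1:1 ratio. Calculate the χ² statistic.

Under the 1:1 hypothesis (Σ ratio = 2, N = 944):
  red-eyed: 944 × 1/2 = 472
  sepia-eyed: 944 × 1/2 = 472
χ² = Σ (O − E)² / E
  red-eyed: (539 − 472)² / 472 = 9.5106
  sepia-eyed: (405 − 472)² / 472 = 9.5106
χ² = 9.5106 + 9.5106 = 19.0212 ≈ 19.021

19.021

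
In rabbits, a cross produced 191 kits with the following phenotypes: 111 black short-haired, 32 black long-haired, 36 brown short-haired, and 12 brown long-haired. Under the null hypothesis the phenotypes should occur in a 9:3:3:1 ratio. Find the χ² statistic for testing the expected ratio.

0.525

The 9:3:3:1 ratio has 16 parts, so with N = 191 the expected counts are:
  black short-haired: 191 × 9/16 = 107.4375
  black long-haired: 191 × 3/16 = 35.8125
  brown short-haired: 191 × 3/16 = 35.8125
  brown long-haired: 191 × 1/16 = 11.9375
χ² = Σ (O − E)² / E
  black short-haired: (111 − 107.4375)² / 107.4375 = 0.1181
  black long-haired: (32 − 35.8125)² / 35.8125 = 0.4059
  brown short-haired: (36 − 35.8125)² / 35.8125 = 0.0010
  brown long-haired: (12 − 11.9375)² / 11.9375 = 0.0003
χ² = 0.1181 + 0.4059 + 0.0010 + 0.0003 = 0.5253 ≈ 0.525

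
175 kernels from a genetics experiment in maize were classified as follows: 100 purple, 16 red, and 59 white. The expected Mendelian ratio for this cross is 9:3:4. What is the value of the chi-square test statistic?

13.955

Under the 9:3:4 hypothesis (Σ ratio = 16, N = 175):
  purple: 175 × 9/16 = 98.4375
  red: 175 × 3/16 = 32.8125
  white: 175 × 4/16 = 43.75
χ² = Σ (O − E)² / E
  purple: (100 − 98.4375)² / 98.4375 = 0.0248
  red: (16 − 32.8125)² / 32.8125 = 8.6144
  white: (59 − 43.75)² / 43.75 = 5.3157
χ² = 0.0248 + 8.6144 + 5.3157 = 13.9549 ≈ 13.955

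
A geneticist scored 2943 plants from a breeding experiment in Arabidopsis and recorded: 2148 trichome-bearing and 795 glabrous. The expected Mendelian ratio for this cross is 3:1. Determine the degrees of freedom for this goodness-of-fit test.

1

A goodness-of-fit test with 2 phenotype classes has df = 2 − 1 = 1.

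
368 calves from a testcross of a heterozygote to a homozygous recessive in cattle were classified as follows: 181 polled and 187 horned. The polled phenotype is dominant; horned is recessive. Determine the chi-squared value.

0.098

A testcross of a heterozygote (Aa × aa) gives a 1:1 phenotypic ratio.
Expected counts for N = 368 under a 1:1 ratio (total parts = 2):
  polled: 368 × 1/2 = 184
  horned: 368 × 1/2 = 184
χ² = Σ (O − E)² / E
  polled: (181 − 184)² / 184 = 0.0489
  horned: (187 − 184)² / 184 = 0.0489
χ² = 0.0489 + 0.0489 = 0.0978 ≈ 0.098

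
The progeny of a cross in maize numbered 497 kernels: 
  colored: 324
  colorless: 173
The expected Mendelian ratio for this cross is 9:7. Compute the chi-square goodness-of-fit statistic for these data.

16.145

Expected counts for N = 497 under a 9:7 ratio (total parts = 16):
  colored: 497 × 9/16 = 279.5625
  colorless: 497 × 7/16 = 217.4375
χ² = Σ (O − E)² / E
  colored: (324 − 279.5625)² / 279.5625 = 7.0635
  colorless: (173 − 217.4375)² / 217.4375 = 9.0817
χ² = 7.0635 + 9.0817 = 16.1452 ≈ 16.145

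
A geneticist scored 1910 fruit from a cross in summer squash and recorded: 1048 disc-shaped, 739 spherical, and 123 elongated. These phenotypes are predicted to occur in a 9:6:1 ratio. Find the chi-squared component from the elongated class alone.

Expected counts for N = 1910 under a 9:6:1 ratio (total parts = 16):
  disc-shaped: 1910 × 9/16 = 1074.375
  spherical: 1910 × 6/16 = 716.25
  elongated: 1910 × 1/16 = 119.375
Contribution of elongated: (123 − 119.375)² / 119.375 = 0.1101

0.110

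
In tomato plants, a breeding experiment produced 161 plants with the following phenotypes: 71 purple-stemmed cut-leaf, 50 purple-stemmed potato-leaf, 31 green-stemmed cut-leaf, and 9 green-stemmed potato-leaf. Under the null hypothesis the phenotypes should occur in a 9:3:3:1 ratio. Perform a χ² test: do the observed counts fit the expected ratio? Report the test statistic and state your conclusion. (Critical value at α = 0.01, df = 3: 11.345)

17.363; not consistent

Under the 9:3:3:1 hypothesis (Σ ratio = 16, N = 161):
  purple-stemmed cut-leaf: 161 × 9/16 = 90.5625
  purple-stemmed potato-leaf: 161 × 3/16 = 30.1875
  green-stemmed cut-leaf: 161 × 3/16 = 30.1875
  green-stemmed potato-leaf: 161 × 1/16 = 10.0625
χ² = Σ (O − E)² / E
  purple-stemmed cut-leaf: (71 − 90.5625)² / 90.5625 = 4.2257
  purple-stemmed potato-leaf: (50 − 30.1875)² / 30.1875 = 13.0032
  green-stemmed cut-leaf: (31 − 30.1875)² / 30.1875 = 0.0219
  green-stemmed potato-leaf: (9 − 10.0625)² / 10.0625 = 0.1122
χ² = 4.2257 + 13.0032 + 0.0219 + 0.1122 = 17.363
Degrees of freedom = 4 − 1 = 3; critical value at α = 0.01 is 11.345.
Since 17.363 > 11.345, we reject the null hypothesis — the data do not fit the 9:3:3:1 ratio.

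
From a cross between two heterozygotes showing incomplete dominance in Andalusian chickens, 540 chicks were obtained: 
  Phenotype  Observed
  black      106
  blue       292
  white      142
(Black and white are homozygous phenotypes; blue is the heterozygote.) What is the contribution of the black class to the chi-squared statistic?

6.230

With incomplete dominance, a heterozygote × heterozygote cross gives a 1:2:1 phenotypic ratio.
The 1:2:1 ratio has 4 parts, so with N = 540 the expected counts are:
  black: 540 × 1/4 = 135
  blue: 540 × 2/4 = 270
  white: 540 × 1/4 = 135
Contribution of black: (106 − 135)² / 135 = 6.2296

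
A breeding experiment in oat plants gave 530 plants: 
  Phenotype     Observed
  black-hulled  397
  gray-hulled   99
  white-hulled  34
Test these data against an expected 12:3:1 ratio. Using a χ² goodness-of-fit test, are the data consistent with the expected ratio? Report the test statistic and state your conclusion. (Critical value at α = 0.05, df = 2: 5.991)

0.025; consistent

Expected counts for N = 530 under a 12:3:1 ratio (total parts = 16):
  black-hulled: 530 × 12/16 = 397.5
  gray-hulled: 530 × 3/16 = 99.375
  white-hulled: 530 × 1/16 = 33.125
χ² = Σ (O − E)² / E
  black-hulled: (397 − 397.5)² / 397.5 = 0.0006
  gray-hulled: (99 − 99.375)² / 99.375 = 0.0014
  white-hulled: (34 − 33.125)² / 33.125 = 0.0231
χ² = 0.0006 + 0.0014 + 0.0231 = 0.0251 ≈ 0.025
Degrees of freedom = 3 − 1 = 2; critical value at α = 0.05 is 5.991.
Since 0.025 < 5.991, we fail to reject the null hypothesis — the data are consistent with the 12:3:1 ratio.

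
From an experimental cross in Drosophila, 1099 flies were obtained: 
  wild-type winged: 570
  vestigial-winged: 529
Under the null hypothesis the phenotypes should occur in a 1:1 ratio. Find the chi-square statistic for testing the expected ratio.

Total ratio parts = 2. Expected numbers out of 1099:
  wild-type winged: 1099 × 1/2 = 549.5
  vestigial-winged: 1099 × 1/2 = 549.5
χ² = Σ (O − E)² / E
  wild-type winged: (570 − 549.5)² / 549.5 = 0.7648
  vestigial-winged: (529 − 549.5)² / 549.5 = 0.7648
χ² = 0.7648 + 0.7648 = 1.5296 ≈ 1.530

1.530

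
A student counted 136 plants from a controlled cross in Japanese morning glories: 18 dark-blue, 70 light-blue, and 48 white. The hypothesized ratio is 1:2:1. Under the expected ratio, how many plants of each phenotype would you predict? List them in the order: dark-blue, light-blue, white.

Total ratio parts = 4. Expected numbers out of 136:
  dark-blue: 136 × 1/4 = 34
  light-blue: 136 × 2/4 = 68
  white: 136 × 1/4 = 34

34, 68, 34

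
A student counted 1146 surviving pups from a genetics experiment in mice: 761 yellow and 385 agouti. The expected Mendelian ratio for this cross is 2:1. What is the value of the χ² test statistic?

0.035

Total ratio parts = 3. Expected numbers out of 1146:
  yellow: 1146 × 2/3 = 764
  agouti: 1146 × 1/3 = 382
χ² = Σ (O − E)² / E
  yellow: (761 − 764)² / 764 = 0.0118
  agouti: (385 − 382)² / 382 = 0.0236
χ² = 0.0118 + 0.0236 = 0.0354 ≈ 0.035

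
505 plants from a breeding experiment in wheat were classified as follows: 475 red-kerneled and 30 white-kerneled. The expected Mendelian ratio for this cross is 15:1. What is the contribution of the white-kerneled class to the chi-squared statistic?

0.077

Expected counts for N = 505 under a 15:1 ratio (total parts = 16):
  red-kerneled: 505 × 15/16 = 473.4375
  white-kerneled: 505 × 1/16 = 31.5625
Contribution of white-kerneled: (30 − 31.5625)² / 31.5625 = 0.0774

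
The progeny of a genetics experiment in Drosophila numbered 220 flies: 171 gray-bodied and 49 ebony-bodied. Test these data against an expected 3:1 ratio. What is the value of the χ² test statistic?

Expected counts for N = 220 under a 3:1 ratio (total parts = 4):
  gray-bodied: 220 × 3/4 = 165
  ebony-bodied: 220 × 1/4 = 55
χ² = Σ (O − E)² / E
  gray-bodied: (171 − 165)² / 165 = 0.2182
  ebony-bodied: (49 − 55)² / 55 = 0.6545
χ² = 0.2182 + 0.6545 = 0.8727 ≈ 0.873

0.873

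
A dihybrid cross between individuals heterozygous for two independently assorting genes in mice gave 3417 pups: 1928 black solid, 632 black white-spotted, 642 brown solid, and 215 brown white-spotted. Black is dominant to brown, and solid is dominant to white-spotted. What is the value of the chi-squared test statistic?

0.149

A dihybrid F₂ with independent assortment and complete dominance at both loci gives a 9:3:3:1 phenotypic ratio.
Under the 9:3:3:1 hypothesis (Σ ratio = 16, N = 3417):
  black solid: 3417 × 9/16 = 1922.0625
  black white-spotted: 3417 × 3/16 = 640.6875
  brown solid: 3417 × 3/16 = 640.6875
  brown white-spotted: 3417 × 1/16 = 213.5625
χ² = Σ (O − E)² / E
  black solid: (1928 − 1922.0625)² / 1922.0625 = 0.0183
  black white-spotted: (632 − 640.6875)² / 640.6875 = 0.1178
  brown solid: (642 − 640.6875)² / 640.6875 = 0.0027
  brown white-spotted: (215 − 213.5625)² / 213.5625 = 0.0097
χ² = 0.0183 + 0.1178 + 0.0027 + 0.0097 = 0.1485 ≈ 0.149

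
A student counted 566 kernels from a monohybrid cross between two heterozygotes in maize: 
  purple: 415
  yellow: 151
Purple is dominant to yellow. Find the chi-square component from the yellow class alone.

0.638

For a monohybrid cross between heterozygotes with complete dominance, the expected phenotypic ratio is 3:1.
Expected counts for N = 566 under a 3:1 ratio (total parts = 4):
  purple: 566 × 3/4 = 424.5
  yellow: 566 × 1/4 = 141.5
Contribution of yellow: (151 − 141.5)² / 141.5 = 0.6378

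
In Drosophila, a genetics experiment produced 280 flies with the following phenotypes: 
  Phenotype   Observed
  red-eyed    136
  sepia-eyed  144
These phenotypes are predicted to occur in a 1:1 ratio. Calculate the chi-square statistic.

Under the 1:1 hypothesis (Σ ratio = 2, N = 280):
  red-eyed: 280 × 1/2 = 140
  sepia-eyed: 280 × 1/2 = 140
χ² = Σ (O − E)² / E
  red-eyed: (136 − 140)² / 140 = 0.1143
  sepia-eyed: (144 − 140)² / 140 = 0.1143
χ² = 0.1143 + 0.1143 = 0.2286 ≈ 0.229

0.229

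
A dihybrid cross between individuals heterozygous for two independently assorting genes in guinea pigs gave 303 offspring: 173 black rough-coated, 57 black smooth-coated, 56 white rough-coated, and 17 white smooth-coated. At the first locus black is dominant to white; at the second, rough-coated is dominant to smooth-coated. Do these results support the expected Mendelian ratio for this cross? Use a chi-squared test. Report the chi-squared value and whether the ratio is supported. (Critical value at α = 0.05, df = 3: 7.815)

0.249; consistent

A dihybrid F₂ with independent assortment and complete dominance at both loci gives a 9:3:3:1 phenotypic ratio.
Total ratio parts = 16. Expected numbers out of 303:
  black rough-coated: 303 × 9/16 = 170.4375
  black smooth-coated: 303 × 3/16 = 56.8125
  white rough-coated: 303 × 3/16 = 56.8125
  white smooth-coated: 303 × 1/16 = 18.9375
χ² = Σ (O − E)² / E
  black rough-coated: (173 − 170.4375)² / 170.4375 = 0.0385
  black smooth-coated: (57 − 56.8125)² / 56.8125 = 0.0006
  white rough-coated: (56 − 56.8125)² / 56.8125 = 0.0116
  white smooth-coated: (17 − 18.9375)² / 18.9375 = 0.1982
χ² = 0.0385 + 0.0006 + 0.0116 + 0.1982 = 0.2489 ≈ 0.249
Degrees of freedom = 4 − 1 = 3; critical value at α = 0.05 is 7.815.
Since 0.249 < 7.815, we fail to reject the null hypothesis — the data are consistent with the 9:3:3:1 ratio.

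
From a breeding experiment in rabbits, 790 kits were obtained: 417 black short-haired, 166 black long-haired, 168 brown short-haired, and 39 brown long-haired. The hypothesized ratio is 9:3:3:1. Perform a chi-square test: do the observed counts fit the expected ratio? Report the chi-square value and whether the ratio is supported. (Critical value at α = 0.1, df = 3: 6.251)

8.690; not consistent

Expected counts for N = 790 under a 9:3:3:1 ratio (total parts = 16):
  black short-haired: 790 × 9/16 = 444.375
  black long-haired: 790 × 3/16 = 148.125
  brown short-haired: 790 × 3/16 = 148.125
  brown long-haired: 790 × 1/16 = 49.375
χ² = Σ (O − E)² / E
  black short-haired: (417 − 444.375)² / 444.375 = 1.6864
  black long-haired: (166 − 148.125)² / 148.125 = 2.1571
  brown short-haired: (168 − 148.125)² / 148.125 = 2.6668
  brown long-haired: (39 − 49.375)² / 49.375 = 2.1801
χ² = 1.6864 + 2.1571 + 2.6668 + 2.1801 = 8.6904 ≈ 8.690
Degrees of freedom = 4 − 1 = 3; critical value at α = 0.1 is 6.251.
Since 8.690 > 6.251, we reject the null hypothesis — the data do not fit the 9:3:3:1 ratio.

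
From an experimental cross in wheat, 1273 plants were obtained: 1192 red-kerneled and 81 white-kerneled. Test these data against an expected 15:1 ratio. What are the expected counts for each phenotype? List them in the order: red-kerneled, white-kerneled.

Expected counts for N = 1273 under a 15:1 ratio (total parts = 16):
  red-kerneled: 1273 × 15/16 = 1193.4375
  white-kerneled: 1273 × 1/16 = 79.5625

1193.4375, 79.5625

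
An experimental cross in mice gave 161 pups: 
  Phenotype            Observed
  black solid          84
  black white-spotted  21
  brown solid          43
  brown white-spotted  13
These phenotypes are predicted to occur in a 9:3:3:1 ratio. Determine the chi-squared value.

Under the 9:3:3:1 hypothesis (Σ ratio = 16, N = 161):
  black solid: 161 × 9/16 = 90.5625
  black white-spotted: 161 × 3/16 = 30.1875
  brown solid: 161 × 3/16 = 30.1875
  brown white-spotted: 161 × 1/16 = 10.0625
χ² = Σ (O − E)² / E
  black solid: (84 − 90.5625)² / 90.5625 = 0.4755
  black white-spotted: (21 − 30.1875)² / 30.1875 = 2.7962
  brown solid: (43 − 30.1875)² / 30.1875 = 5.4380
  brown white-spotted: (13 − 10.0625)² / 10.0625 = 0.8575
χ² = 0.4755 + 2.7962 + 5.4380 + 0.8575 = 9.5672 ≈ 9.567

9.567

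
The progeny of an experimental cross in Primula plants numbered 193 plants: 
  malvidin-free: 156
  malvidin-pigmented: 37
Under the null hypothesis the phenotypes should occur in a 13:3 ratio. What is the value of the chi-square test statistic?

Total ratio parts = 16. Expected numbers out of 193:
  malvidin-free: 193 × 13/16 = 156.8125
  malvidin-pigmented: 193 × 3/16 = 36.1875
χ² = Σ (O − E)² / E
  malvidin-free: (156 − 156.8125)² / 156.8125 = 0.0042
  malvidin-pigmented: (37 − 36.1875)² / 36.1875 = 0.0182
χ² = 0.0042 + 0.0182 = 0.0224 ≈ 0.022

0.022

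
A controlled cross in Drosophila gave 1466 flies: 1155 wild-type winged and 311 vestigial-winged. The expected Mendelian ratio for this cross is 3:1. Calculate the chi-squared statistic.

Total ratio parts = 4. Expected numbers out of 1466:
  wild-type winged: 1466 × 3/4 = 1099.5
  vestigial-winged: 1466 × 1/4 = 366.5
χ² = Σ (O − E)² / E
  wild-type winged: (1155 − 1099.5)² / 1099.5 = 2.8015
  vestigial-winged: (311 − 366.5)² / 366.5 = 8.4045
χ² = 2.8015 + 8.4045 = 11.206

11.206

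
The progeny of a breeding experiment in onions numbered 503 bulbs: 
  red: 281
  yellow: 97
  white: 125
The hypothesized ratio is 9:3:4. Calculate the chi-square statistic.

0.094

Under the 9:3:4 hypothesis (Σ ratio = 16, N = 503):
  red: 503 × 9/16 = 282.9375
  yellow: 503 × 3/16 = 94.3125
  white: 503 × 4/16 = 125.75
χ² = Σ (O − E)² / E
  red: (281 − 282.9375)² / 282.9375 = 0.0133
  yellow: (97 − 94.3125)² / 94.3125 = 0.0766
  white: (125 − 125.75)² / 125.75 = 0.0045
χ² = 0.0133 + 0.0766 + 0.0045 = 0.0944 ≈ 0.094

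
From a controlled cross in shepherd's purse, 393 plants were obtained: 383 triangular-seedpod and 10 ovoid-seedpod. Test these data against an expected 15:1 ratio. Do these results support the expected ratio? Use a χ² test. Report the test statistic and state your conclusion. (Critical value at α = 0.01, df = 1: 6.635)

9.209; not consistent

Total ratio parts = 16. Expected numbers out of 393:
  triangular-seedpod: 393 × 15/16 = 368.4375
  ovoid-seedpod: 393 × 1/16 = 24.5625
χ² = Σ (O − E)² / E
  triangular-seedpod: (383 − 368.4375)² / 368.4375 = 0.5756
  ovoid-seedpod: (10 − 24.5625)² / 24.5625 = 8.6337
χ² = 0.5756 + 8.6337 = 9.2093 ≈ 9.209
Degrees of freedom = 2 − 1 = 1; critical value at α = 0.01 is 6.635.
Since 9.209 > 6.635, we reject the null hypothesis — the data do not fit the 15:1 ratio.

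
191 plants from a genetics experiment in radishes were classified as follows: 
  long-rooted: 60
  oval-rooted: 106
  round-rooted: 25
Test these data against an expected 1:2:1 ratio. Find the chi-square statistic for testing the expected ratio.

The 1:2:1 ratio has 4 parts, so with N = 191 the expected counts are:
  long-rooted: 191 × 1/4 = 47.75
  oval-rooted: 191 × 2/4 = 95.5
  round-rooted: 191 × 1/4 = 47.75
χ² = Σ (O − E)² / E
  long-rooted: (60 − 47.75)² / 47.75 = 3.1427
  oval-rooted: (106 − 95.5)² / 95.5 = 1.1545
  round-rooted: (25 − 47.75)² / 47.75 = 10.8390
χ² = 3.1427 + 1.1545 + 10.8390 = 15.1362 ≈ 15.136

15.136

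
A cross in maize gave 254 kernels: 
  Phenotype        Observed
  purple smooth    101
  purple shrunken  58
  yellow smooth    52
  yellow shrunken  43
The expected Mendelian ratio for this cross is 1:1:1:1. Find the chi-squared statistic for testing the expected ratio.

Total ratio parts = 4. Expected numbers out of 254:
  purple smooth: 254 × 1/4 = 63.5
  purple shrunken: 254 × 1/4 = 63.5
  yellow smooth: 254 × 1/4 = 63.5
  yellow shrunken: 254 × 1/4 = 63.5
χ² = Σ (O − E)² / E
  purple smooth: (101 − 63.5)² / 63.5 = 22.1457
  purple shrunken: (58 − 63.5)² / 63.5 = 0.4764
  yellow smooth: (52 − 63.5)² / 63.5 = 2.0827
  yellow shrunken: (43 − 63.5)² / 63.5 = 6.6181
χ² = 22.1457 + 0.4764 + 2.0827 + 6.6181 = 31.3229 ≈ 31.323

31.323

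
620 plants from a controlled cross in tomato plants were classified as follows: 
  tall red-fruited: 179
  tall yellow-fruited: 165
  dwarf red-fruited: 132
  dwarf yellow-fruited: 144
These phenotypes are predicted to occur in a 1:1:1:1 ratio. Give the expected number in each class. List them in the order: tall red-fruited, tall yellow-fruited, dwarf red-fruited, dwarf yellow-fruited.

Under the 1:1:1:1 hypothesis (Σ ratio = 4, N = 620):
  tall red-fruited: 620 × 1/4 = 155
  tall yellow-fruited: 620 × 1/4 = 155
  dwarf red-fruited: 620 × 1/4 = 155
  dwarf yellow-fruited: 620 × 1/4 = 155

155, 155, 155, 155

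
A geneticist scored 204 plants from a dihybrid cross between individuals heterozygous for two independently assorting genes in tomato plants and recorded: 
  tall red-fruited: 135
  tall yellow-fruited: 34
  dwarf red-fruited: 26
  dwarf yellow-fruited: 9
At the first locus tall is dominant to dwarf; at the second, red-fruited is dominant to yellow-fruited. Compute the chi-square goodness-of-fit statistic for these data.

9.072

A dihybrid F₂ with independent assortment and complete dominance at both loci gives a 9:3:3:1 phenotypic ratio.
The 9:3:3:1 ratio has 16 parts, so with N = 204 the expected counts are:
  tall red-fruited: 204 × 9/16 = 114.75
  tall yellow-fruited: 204 × 3/16 = 38.25
  dwarf red-fruited: 204 × 3/16 = 38.25
  dwarf yellow-fruited: 204 × 1/16 = 12.75
χ² = Σ (O − E)² / E
  tall red-fruited: (135 − 114.75)² / 114.75 = 3.5735
  tall yellow-fruited: (34 − 38.25)² / 38.25 = 0.4722
  dwarf red-fruited: (26 − 38.25)² / 38.25 = 3.9232
  dwarf yellow-fruited: (9 − 12.75)² / 12.75 = 1.1029
χ² = 3.5735 + 0.4722 + 3.9232 + 1.1029 = 9.0718 ≈ 9.072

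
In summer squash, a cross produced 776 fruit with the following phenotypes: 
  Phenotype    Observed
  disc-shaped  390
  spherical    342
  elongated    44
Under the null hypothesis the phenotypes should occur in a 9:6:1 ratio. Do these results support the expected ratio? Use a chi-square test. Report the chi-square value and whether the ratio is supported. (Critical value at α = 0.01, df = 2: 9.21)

Expected counts for N = 776 under a 9:6:1 ratio (total parts = 16):
  disc-shaped: 776 × 9/16 = 436.5
  spherical: 776 × 6/16 = 291
  elongated: 776 × 1/16 = 48.5
χ² = Σ (O − E)² / E
  disc-shaped: (390 − 436.5)² / 436.5 = 4.9536
  spherical: (342 − 291)² / 291 = 8.9381
  elongated: (44 − 48.5)² / 48.5 = 0.4175
χ² = 4.9536 + 8.9381 + 0.4175 = 14.3092 ≈ 14.309
Degrees of freedom = 3 − 1 = 2; critical value at α = 0.01 is 9.21.
Since 14.309 > 9.21, we reject the null hypothesis — the data do not fit the 9:6:1 ratio.

14.309; not consistent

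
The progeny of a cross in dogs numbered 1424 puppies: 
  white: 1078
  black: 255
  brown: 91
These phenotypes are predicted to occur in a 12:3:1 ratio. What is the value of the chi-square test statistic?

0.678

Under the 12:3:1 hypothesis (Σ ratio = 16, N = 1424):
  white: 1424 × 12/16 = 1068
  black: 1424 × 3/16 = 267
  brown: 1424 × 1/16 = 89
χ² = Σ (O − E)² / E
  white: (1078 − 1068)² / 1068 = 0.0936
  black: (255 − 267)² / 267 = 0.5393
  brown: (91 − 89)² / 89 = 0.0449
χ² = 0.0936 + 0.5393 + 0.0449 = 0.6778 ≈ 0.678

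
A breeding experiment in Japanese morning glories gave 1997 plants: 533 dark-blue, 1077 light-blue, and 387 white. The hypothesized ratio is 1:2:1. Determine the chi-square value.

33.691

Total ratio parts = 4. Expected numbers out of 1997:
  dark-blue: 1997 × 1/4 = 499.25
  light-blue: 1997 × 2/4 = 998.5
  white: 1997 × 1/4 = 499.25
χ² = Σ (O − E)² / E
  dark-blue: (533 − 499.25)² / 499.25 = 2.2815
  light-blue: (1077 − 998.5)² / 998.5 = 6.1715
  white: (387 − 499.25)² / 499.25 = 25.2380
χ² = 2.2815 + 6.1715 + 25.2380 = 33.691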